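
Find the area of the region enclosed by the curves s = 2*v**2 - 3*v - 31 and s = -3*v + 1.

Both boundary curves give s as a function of v, so integrate with respect to v. Setting them equal: 2*v**2 - 32 = 0, i.e. 2*(v - 4)*(v + 4) = 0, so they meet at v = -4, 4.
For v in [-4, 4], s = 2*v**2 - 3*v - 31 is on the left; area = ∫[-4,4] (-(2*v**2 - 32)) dv = 512/3.

512/3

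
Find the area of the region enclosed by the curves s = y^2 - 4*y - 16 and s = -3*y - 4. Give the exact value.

Both boundary curves give s as a function of y, so integrate with respect to y. Setting them equal: y^2 - y - 12 = 0, i.e. (y - 4)*(y + 3) = 0, so they meet at y = -3, 4.
For y in [-3, 4], s = y^2 - 4*y - 16 is on the left; area = ∫[-3,4] (-(y^2 - y - 12)) dy = 343/6.

343/6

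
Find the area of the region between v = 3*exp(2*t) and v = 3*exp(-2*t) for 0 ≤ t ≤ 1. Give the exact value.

On [0, 1], (3*exp(2*t)) - (3*exp(-2*t)) = 3*exp(2*t) - 3*exp(-2*t) is ≥ 0 throughout, so the area is a single integral of |3*exp(2*t) - 3*exp(-2*t)|.
∫[0,1] (3*exp(2*t) - 3*exp(-2*t)) dt = -3 + 3*exp(-2)/2 + 3*exp(2)/2.

-3 + 3*exp(-2)/2 + 3*exp(2)/2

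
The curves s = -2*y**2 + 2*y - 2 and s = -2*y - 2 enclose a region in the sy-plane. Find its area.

Both boundary curves give s as a function of y, so integrate with respect to y. Setting them equal: -2*y**2 + 4*y = 0, i.e. -2*y*(y - 2) = 0, so they meet at y = 0, 2.
For y in [0, 2], s = -2*y**2 + 2*y - 2 is on the right; area = ∫[0,2] (-2*y**2 + 4*y) dy = 8/3.

8/3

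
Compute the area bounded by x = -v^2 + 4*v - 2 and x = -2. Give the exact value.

Both boundary curves give x as a function of v, so integrate with respect to v. Setting them equal: -v^2 + 4*v = 0, i.e. -v*(v - 4) = 0, so they meet at v = 0, 4.
For v in [0, 4], x = -v^2 + 4*v - 2 is on the right; area = ∫[0,4] (-v^2 + 4*v) dv = 32/3.

32/3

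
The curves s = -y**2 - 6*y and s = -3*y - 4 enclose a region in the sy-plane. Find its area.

125/6

Both boundary curves give s as a function of y, so integrate with respect to y. Setting them equal: -y**2 - 3*y + 4 = 0, i.e. -(y - 1)*(y + 4) = 0, so they meet at y = -4, 1.
For y in [-4, 1], s = -y**2 - 6*y is on the right; area = ∫[-4,1] (-y**2 - 3*y + 4) dy = 125/6.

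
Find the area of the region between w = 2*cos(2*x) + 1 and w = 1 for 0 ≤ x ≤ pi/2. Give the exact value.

The difference (2*cos(2*x) + 1) - (1) = 2*cos(2*x) changes sign at x = pi/4 inside [0, pi/2], so split the integral there.
∫[0,pi/4] (2*cos(2*x)) dx = 1.
∫[pi/4,pi/2] (2*cos(2*x)) dx = -1; the area of that piece is 1.
Total area = 1 + 1 = 2.

2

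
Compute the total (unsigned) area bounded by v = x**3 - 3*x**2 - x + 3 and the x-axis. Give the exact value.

8

The curve meets the x-axis where x**3 - 3*x**2 - x + 3 = 0, i.e. (x - 3)*(x - 1)*(x + 1) = 0, at x = -1, 1, 3.
On [-1, 1] the curve lies above the axis; ∫[-1,1] (x**3 - 3*x**2 - x + 3) dx = 4, giving area 4.
On [1, 3] the curve lies below the axis; ∫[1,3] (x**3 - 3*x**2 - x + 3) dx = -4, giving area 4.
Total area = 4 + 4 = 8.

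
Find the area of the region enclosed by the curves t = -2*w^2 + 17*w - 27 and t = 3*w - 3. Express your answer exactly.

1/3

Both boundary curves give t as a function of w, so integrate with respect to w. Setting them equal: -2*w^2 + 14*w - 24 = 0, i.e. -2*(w - 4)*(w - 3) = 0, so they meet at w = 3, 4.
For w in [3, 4], t = -2*w^2 + 17*w - 27 is on the right; area = ∫[3,4] (-2*w^2 + 14*w - 24) dw = 1/3.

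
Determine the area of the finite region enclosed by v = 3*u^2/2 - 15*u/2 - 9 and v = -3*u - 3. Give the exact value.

125/4

Set the curves equal: 3*u^2/2 - 15*u/2 - 9 = -3*u - 3, so 3*u^2/2 - 9*u/2 - 6 = 0, which factors as 3*(u - 4)*(u + 1)/2 = 0. The curves meet at u = -1, 4.
On [-1, 4], v = -3*u - 3 is on top; that piece has area ∫[-1,4] (-(3*u^2/2 - 9*u/2 - 6)) du = 125/4.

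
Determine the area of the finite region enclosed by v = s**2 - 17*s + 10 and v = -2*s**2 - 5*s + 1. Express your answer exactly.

Set the curves equal: s**2 - 17*s + 10 = -2*s**2 - 5*s + 1, so 3*s**2 - 12*s + 9 = 0, which factors as 3*(s - 3)*(s - 1) = 0. The curves meet at s = 1, 3.
On [1, 3], v = -2*s**2 - 5*s + 1 is on top; that piece has area ∫[1,3] (-(3*s**2 - 12*s + 9)) ds = 4.

4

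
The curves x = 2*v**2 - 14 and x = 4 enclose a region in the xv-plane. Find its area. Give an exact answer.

Both boundary curves give x as a function of v, so integrate with respect to v. Setting them equal: 2*v**2 - 18 = 0, i.e. 2*(v - 3)*(v + 3) = 0, so they meet at v = -3, 3.
For v in [-3, 3], x = 2*v**2 - 14 is on the left; area = ∫[-3,3] (-(2*v**2 - 18)) dv = 72.

72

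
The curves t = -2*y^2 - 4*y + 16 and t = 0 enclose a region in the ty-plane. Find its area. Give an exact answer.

Both boundary curves give t as a function of y, so integrate with respect to y. Setting them equal: -2*y^2 - 4*y + 16 = 0, i.e. -2*(y - 2)*(y + 4) = 0, so they meet at y = -4, 2.
For y in [-4, 2], t = -2*y^2 - 4*y + 16 is on the right; area = ∫[-4,2] (-2*y^2 - 4*y + 16) dy = 72.

72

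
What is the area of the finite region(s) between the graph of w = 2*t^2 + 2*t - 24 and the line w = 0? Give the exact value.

343/3

The curve meets the t-axis where 2*t^2 + 2*t - 24 = 0, i.e. 2*(t - 3)*(t + 4) = 0, at t = -4, 3.
On [-4, 3] the curve lies below the axis; ∫[-4,3] (2*t^2 + 2*t - 24) dt = -343/3, giving area 343/3.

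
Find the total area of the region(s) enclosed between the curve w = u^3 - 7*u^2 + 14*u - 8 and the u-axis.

37/12

The curve meets the u-axis where u^3 - 7*u^2 + 14*u - 8 = 0, i.e. (u - 4)*(u - 2)*(u - 1) = 0, at u = 1, 2, 4.
On [1, 2] the curve lies above the axis; ∫[1,2] (u^3 - 7*u^2 + 14*u - 8) du = 5/12, giving area 5/12.
On [2, 4] the curve lies below the axis; ∫[2,4] (u^3 - 7*u^2 + 14*u - 8) du = -8/3, giving area 8/3.
Total area = 5/12 + 8/3 = 37/12.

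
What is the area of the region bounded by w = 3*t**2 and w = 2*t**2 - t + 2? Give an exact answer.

Set the curves equal: 3*t**2 = 2*t**2 - t + 2, so t**2 + t - 2 = 0, which factors as (t - 1)*(t + 2) = 0. The curves meet at t = -2, 1.
On [-2, 1], w = 2*t**2 - t + 2 is on top; that piece has area ∫[-2,1] (-(t**2 + t - 2)) dt = 9/2.

9/2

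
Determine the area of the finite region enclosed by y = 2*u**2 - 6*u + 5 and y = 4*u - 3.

9

Set the curves equal: 2*u**2 - 6*u + 5 = 4*u - 3, so 2*u**2 - 10*u + 8 = 0, which factors as 2*(u - 4)*(u - 1) = 0. The curves meet at u = 1, 4.
On [1, 4], y = 4*u - 3 is on top; that piece has area ∫[1,4] (-(2*u**2 - 10*u + 8)) du = 9.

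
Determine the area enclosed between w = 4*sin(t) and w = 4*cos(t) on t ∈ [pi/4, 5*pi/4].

On [pi/4, 5*pi/4], (4*sin(t)) - (4*cos(t)) = 4*sin(t) - 4*cos(t) is ≥ 0 throughout, so the area is a single integral of |4*sin(t) - 4*cos(t)|.
∫[pi/4,5*pi/4] (4*sin(t) - 4*cos(t)) dt = 8*sqrt(2).

8*sqrt(2)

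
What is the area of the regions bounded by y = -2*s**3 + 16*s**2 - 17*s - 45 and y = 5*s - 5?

443/3

Set the curves equal: -2*s**3 + 16*s**2 - 17*s - 45 = 5*s - 5, so -2*s**3 + 16*s**2 - 22*s - 40 = 0, which factors as -2*(s - 5)*(s - 4)*(s + 1) = 0. The curves meet at s = -1, 4, 5.
On [-1, 4], y = 5*s - 5 is on top; that piece has area ∫[-1,4] (-(-2*s**3 + 16*s**2 - 22*s - 40)) ds = 875/6.
On [4, 5], y = -2*s**3 + 16*s**2 - 17*s - 45 is on top; that piece has area ∫[4,5] (-2*s**3 + 16*s**2 - 22*s - 40) ds = 11/6.
Total enclosed area = 875/6 + 11/6 = 443/3.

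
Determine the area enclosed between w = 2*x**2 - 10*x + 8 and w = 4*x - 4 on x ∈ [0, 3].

61/3

The difference (2*x**2 - 10*x + 8) - (4*x - 4) = 2*x**2 - 14*x + 12 changes sign at x = 1 inside [0, 3], so split the integral there.
∫[0,1] (2*x**2 - 14*x + 12) dx = 17/3.
∫[1,3] (2*x**2 - 14*x + 12) dx = -44/3; the area of that piece is 44/3.
Total area = 17/3 + 44/3 = 61/3.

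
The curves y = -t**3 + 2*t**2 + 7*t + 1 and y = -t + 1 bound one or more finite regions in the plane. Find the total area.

Set the curves equal: -t**3 + 2*t**2 + 7*t + 1 = -t + 1, so -t**3 + 2*t**2 + 8*t = 0, which factors as -t*(t - 4)*(t + 2) = 0. The curves meet at t = -2, 0, 4.
On [-2, 0], y = -t + 1 is on top; that piece has area ∫[-2,0] (-(-t**3 + 2*t**2 + 8*t)) dt = 20/3.
On [0, 4], y = -t**3 + 2*t**2 + 7*t + 1 is on top; that piece has area ∫[0,4] (-t**3 + 2*t**2 + 8*t) dt = 128/3.
Total enclosed area = 20/3 + 128/3 = 148/3.

148/3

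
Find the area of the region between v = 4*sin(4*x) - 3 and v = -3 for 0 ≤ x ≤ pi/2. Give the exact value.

4

The difference (4*sin(4*x) - 3) - (-3) = 4*sin(4*x) changes sign at x = pi/4 inside [0, pi/2], so split the integral there.
∫[0,pi/4] (4*sin(4*x)) dx = 2.
∫[pi/4,pi/2] (4*sin(4*x)) dx = -2; the area of that piece is 2.
Total area = 2 + 2 = 4.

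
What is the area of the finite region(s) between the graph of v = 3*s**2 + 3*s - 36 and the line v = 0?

The curve meets the s-axis where 3*s**2 + 3*s - 36 = 0, i.e. 3*(s - 3)*(s + 4) = 0, at s = -4, 3.
On [-4, 3] the curve lies below the axis; ∫[-4,3] (3*s**2 + 3*s - 36) ds = -343/2, giving area 343/2.

343/2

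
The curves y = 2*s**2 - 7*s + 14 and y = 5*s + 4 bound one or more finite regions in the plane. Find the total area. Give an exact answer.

64/3

Set the curves equal: 2*s**2 - 7*s + 14 = 5*s + 4, so 2*s**2 - 12*s + 10 = 0, which factors as 2*(s - 5)*(s - 1) = 0. The curves meet at s = 1, 5.
On [1, 5], y = 5*s + 4 is on top; that piece has area ∫[1,5] (-(2*s**2 - 12*s + 10)) ds = 64/3.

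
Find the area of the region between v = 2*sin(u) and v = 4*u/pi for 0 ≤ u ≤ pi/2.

2 - pi/2

On [0, pi/2], (2*sin(u)) - (4*u/pi) = -4*u/pi + 2*sin(u) is ≥ 0 throughout, so the area is a single integral of |-4*u/pi + 2*sin(u)|.
∫[0,pi/2] (-4*u/pi + 2*sin(u)) du = 2 - pi/2.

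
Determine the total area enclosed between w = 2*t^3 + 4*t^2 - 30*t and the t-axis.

The curve meets the t-axis where 2*t^3 + 4*t^2 - 30*t = 0, i.e. 2*t*(t - 3)*(t + 5) = 0, at t = -5, 0, 3.
On [-5, 0] the curve lies above the axis; ∫[-5,0] (2*t^3 + 4*t^2 - 30*t) dt = 1375/6, giving area 1375/6.
On [0, 3] the curve lies below the axis; ∫[0,3] (2*t^3 + 4*t^2 - 30*t) dt = -117/2, giving area 117/2.
Total area = 1375/6 + 117/2 = 863/3.

863/3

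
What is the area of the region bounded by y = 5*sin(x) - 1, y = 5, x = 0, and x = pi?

On [0, pi], (5*sin(x) - 1) - (5) = 5*sin(x) - 6 is ≤ 0 throughout, so the area is a single integral of |5*sin(x) - 6|.
∫[0,pi] (5*sin(x) - 6) dx = 10 - 6*pi; the area of that piece is -10 + 6*pi.

-10 + 6*pi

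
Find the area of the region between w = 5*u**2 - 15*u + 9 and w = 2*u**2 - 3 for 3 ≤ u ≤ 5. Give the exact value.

The difference (5*u**2 - 15*u + 9) - (2*u**2 - 3) = 3*u**2 - 15*u + 12 changes sign at u = 4 inside [3, 5], so split the integral there.
∫[3,4] (3*u**2 - 15*u + 12) du = -7/2; the area of that piece is 7/2.
∫[4,5] (3*u**2 - 15*u + 12) du = 11/2.
Total area = 7/2 + 11/2 = 9.

9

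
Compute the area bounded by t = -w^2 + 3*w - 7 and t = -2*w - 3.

9/2

Both boundary curves give t as a function of w, so integrate with respect to w. Setting them equal: -w^2 + 5*w - 4 = 0, i.e. -(w - 4)*(w - 1) = 0, so they meet at w = 1, 4.
For w in [1, 4], t = -w^2 + 3*w - 7 is on the right; area = ∫[1,4] (-w^2 + 5*w - 4) dw = 9/2.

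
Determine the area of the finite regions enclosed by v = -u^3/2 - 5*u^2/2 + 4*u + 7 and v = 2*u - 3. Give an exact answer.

937/24

Set the curves equal: -u^3/2 - 5*u^2/2 + 4*u + 7 = 2*u - 3, so -u^3/2 - 5*u^2/2 + 2*u + 10 = 0, which factors as -(u - 2)*(u + 2)*(u + 5)/2 = 0. The curves meet at u = -5, -2, 2.
On [-5, -2], v = 2*u - 3 is on top; that piece has area ∫[-5,-2] (-(-u^3/2 - 5*u^2/2 + 2*u + 10)) du = 99/8.
On [-2, 2], v = -u^3/2 - 5*u^2/2 + 4*u + 7 is on top; that piece has area ∫[-2,2] (-u^3/2 - 5*u^2/2 + 2*u + 10) du = 80/3.
Total enclosed area = 99/8 + 80/3 = 937/24.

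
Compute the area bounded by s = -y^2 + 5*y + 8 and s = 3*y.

Both boundary curves give s as a function of y, so integrate with respect to y. Setting them equal: -y^2 + 2*y + 8 = 0, i.e. -(y - 4)*(y + 2) = 0, so they meet at y = -2, 4.
For y in [-2, 4], s = -y^2 + 5*y + 8 is on the right; area = ∫[-2,4] (-y^2 + 2*y + 8) dy = 36.

36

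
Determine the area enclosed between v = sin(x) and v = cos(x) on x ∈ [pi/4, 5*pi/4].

2*sqrt(2)

On [pi/4, 5*pi/4], (sin(x)) - (cos(x)) = sin(x) - cos(x) is ≥ 0 throughout, so the area is a single integral of |sin(x) - cos(x)|.
∫[pi/4,5*pi/4] (sin(x) - cos(x)) dx = 2*sqrt(2).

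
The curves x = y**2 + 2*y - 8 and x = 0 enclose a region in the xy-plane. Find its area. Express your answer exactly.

36

Both boundary curves give x as a function of y, so integrate with respect to y. Setting them equal: y**2 + 2*y - 8 = 0, i.e. (y - 2)*(y + 4) = 0, so they meet at y = -4, 2.
For y in [-4, 2], x = y**2 + 2*y - 8 is on the left; area = ∫[-4,2] (-(y**2 + 2*y - 8)) dy = 36.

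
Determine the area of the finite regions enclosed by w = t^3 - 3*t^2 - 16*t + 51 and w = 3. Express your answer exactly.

Set the curves equal: t^3 - 3*t^2 - 16*t + 51 = 3, so t^3 - 3*t^2 - 16*t + 48 = 0, which factors as (t - 4)*(t - 3)*(t + 4) = 0. The curves meet at t = -4, 3, 4.
On [-4, 3], w = t^3 - 3*t^2 - 16*t + 51 is on top; that piece has area ∫[-4,3] (t^3 - 3*t^2 - 16*t + 48) dt = 1029/4.
On [3, 4], w = 3 is on top; that piece has area ∫[3,4] (-(t^3 - 3*t^2 - 16*t + 48)) dt = 5/4.
Total enclosed area = 1029/4 + 5/4 = 517/2.

517/2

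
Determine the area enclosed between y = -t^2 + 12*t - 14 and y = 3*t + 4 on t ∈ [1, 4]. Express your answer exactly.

59/6

The difference (-t^2 + 12*t - 14) - (3*t + 4) = -t^2 + 9*t - 18 changes sign at t = 3 inside [1, 4], so split the integral there.
∫[1,3] (-t^2 + 9*t - 18) dt = -26/3; the area of that piece is 26/3.
∫[3,4] (-t^2 + 9*t - 18) dt = 7/6.
Total area = 26/3 + 7/6 = 59/6.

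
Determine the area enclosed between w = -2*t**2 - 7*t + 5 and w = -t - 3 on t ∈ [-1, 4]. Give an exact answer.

233/3

The difference (-2*t**2 - 7*t + 5) - (-t - 3) = -2*t**2 - 6*t + 8 changes sign at t = 1 inside [-1, 4], so split the integral there.
∫[-1,1] (-2*t**2 - 6*t + 8) dt = 44/3.
∫[1,4] (-2*t**2 - 6*t + 8) dt = -63; the area of that piece is 63.
Total area = 44/3 + 63 = 233/3.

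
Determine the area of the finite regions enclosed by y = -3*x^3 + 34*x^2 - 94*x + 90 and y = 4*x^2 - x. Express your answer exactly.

37/4

Set the curves equal: -3*x^3 + 34*x^2 - 94*x + 90 = 4*x^2 - x, so -3*x^3 + 30*x^2 - 93*x + 90 = 0, which factors as -3*(x - 5)*(x - 3)*(x - 2) = 0. The curves meet at x = 2, 3, 5.
On [2, 3], y = 4*x^2 - x is on top; that piece has area ∫[2,3] (-(-3*x^3 + 30*x^2 - 93*x + 90)) dx = 5/4.
On [3, 5], y = -3*x^3 + 34*x^2 - 94*x + 90 is on top; that piece has area ∫[3,5] (-3*x^3 + 30*x^2 - 93*x + 90) dx = 8.
Total enclosed area = 5/4 + 8 = 37/4.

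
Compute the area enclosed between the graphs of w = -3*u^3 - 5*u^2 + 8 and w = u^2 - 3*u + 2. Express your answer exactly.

37/4

Set the curves equal: -3*u^3 - 5*u^2 + 8 = u^2 - 3*u + 2, so -3*u^3 - 6*u^2 + 3*u + 6 = 0, which factors as -3*(u - 1)*(u + 1)*(u + 2) = 0. The curves meet at u = -2, -1, 1.
On [-2, -1], w = u^2 - 3*u + 2 is on top; that piece has area ∫[-2,-1] (-(-3*u^3 - 6*u^2 + 3*u + 6)) du = 5/4.
On [-1, 1], w = -3*u^3 - 5*u^2 + 8 is on top; that piece has area ∫[-1,1] (-3*u^3 - 6*u^2 + 3*u + 6) du = 8.
Total enclosed area = 5/4 + 8 = 37/4.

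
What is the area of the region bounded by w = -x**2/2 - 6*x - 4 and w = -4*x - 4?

16/3

Set the curves equal: -x**2/2 - 6*x - 4 = -4*x - 4, so -x**2/2 - 2*x = 0, which factors as -x*(x + 4)/2 = 0. The curves meet at x = -4, 0.
On [-4, 0], w = -x**2/2 - 6*x - 4 is on top; that piece has area ∫[-4,0] (-x**2/2 - 2*x) dx = 16/3.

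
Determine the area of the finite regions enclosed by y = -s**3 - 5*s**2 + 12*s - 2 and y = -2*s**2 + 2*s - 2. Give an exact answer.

Set the curves equal: -s**3 - 5*s**2 + 12*s - 2 = -2*s**2 + 2*s - 2, so -s**3 - 3*s**2 + 10*s = 0, which factors as -s*(s - 2)*(s + 5) = 0. The curves meet at s = -5, 0, 2.
On [-5, 0], y = -2*s**2 + 2*s - 2 is on top; that piece has area ∫[-5,0] (-(-s**3 - 3*s**2 + 10*s)) ds = 375/4.
On [0, 2], y = -s**3 - 5*s**2 + 12*s - 2 is on top; that piece has area ∫[0,2] (-s**3 - 3*s**2 + 10*s) ds = 8.
Total enclosed area = 375/4 + 8 = 407/4.

407/4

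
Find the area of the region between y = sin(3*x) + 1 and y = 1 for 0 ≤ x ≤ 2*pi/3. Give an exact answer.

4/3

The difference (sin(3*x) + 1) - (1) = sin(3*x) changes sign at x = pi/3 inside [0, 2*pi/3], so split the integral there.
∫[0,pi/3] (sin(3*x)) dx = 2/3.
∫[pi/3,2*pi/3] (sin(3*x)) dx = -2/3; the area of that piece is 2/3.
Total area = 2/3 + 2/3 = 4/3.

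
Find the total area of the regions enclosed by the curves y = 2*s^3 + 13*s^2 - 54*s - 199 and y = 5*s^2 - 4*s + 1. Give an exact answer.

4019/3

Set the curves equal: 2*s^3 + 13*s^2 - 54*s - 199 = 5*s^2 - 4*s + 1, so 2*s^3 + 8*s^2 - 50*s - 200 = 0, which factors as 2*(s - 5)*(s + 4)*(s + 5) = 0. The curves meet at s = -5, -4, 5.
On [-5, -4], y = 2*s^3 + 13*s^2 - 54*s - 199 is on top; that piece has area ∫[-5,-4] (2*s^3 + 8*s^2 - 50*s - 200) ds = 19/6.
On [-4, 5], y = 5*s^2 - 4*s + 1 is on top; that piece has area ∫[-4,5] (-(2*s^3 + 8*s^2 - 50*s - 200)) ds = 2673/2.
Total enclosed area = 19/6 + 2673/2 = 4019/3.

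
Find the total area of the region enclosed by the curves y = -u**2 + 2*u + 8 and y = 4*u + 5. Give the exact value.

Set the curves equal: -u**2 + 2*u + 8 = 4*u + 5, so -u**2 - 2*u + 3 = 0, which factors as -(u - 1)*(u + 3) = 0. The curves meet at u = -3, 1.
On [-3, 1], y = -u**2 + 2*u + 8 is on top; that piece has area ∫[-3,1] (-u**2 - 2*u + 3) du = 32/3.

32/3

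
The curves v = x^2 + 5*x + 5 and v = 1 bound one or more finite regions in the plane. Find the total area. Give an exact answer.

9/2

Set the curves equal: x^2 + 5*x + 5 = 1, so x^2 + 5*x + 4 = 0, which factors as (x + 1)*(x + 4) = 0. The curves meet at x = -4, -1.
On [-4, -1], v = 1 is on top; that piece has area ∫[-4,-1] (-(x^2 + 5*x + 4)) dx = 9/2.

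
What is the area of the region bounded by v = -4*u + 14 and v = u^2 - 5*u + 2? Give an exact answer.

343/6

Set the curves equal: -4*u + 14 = u^2 - 5*u + 2, so -u^2 + u + 12 = 0, which factors as -(u - 4)*(u + 3) = 0. The curves meet at u = -3, 4.
On [-3, 4], v = -4*u + 14 is on top; that piece has area ∫[-3,4] (-u^2 + u + 12) du = 343/6.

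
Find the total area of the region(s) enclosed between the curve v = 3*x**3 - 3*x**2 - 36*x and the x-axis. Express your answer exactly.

The curve meets the x-axis where 3*x**3 - 3*x**2 - 36*x = 0, i.e. 3*x*(x - 4)*(x + 3) = 0, at x = -3, 0, 4.
On [-3, 0] the curve lies above the axis; ∫[-3,0] (3*x**3 - 3*x**2 - 36*x) dx = 297/4, giving area 297/4.
On [0, 4] the curve lies below the axis; ∫[0,4] (3*x**3 - 3*x**2 - 36*x) dx = -160, giving area 160.
Total area = 297/4 + 160 = 937/4.

937/4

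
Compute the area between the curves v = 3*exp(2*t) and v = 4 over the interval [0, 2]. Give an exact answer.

-21/2 - 4*log(3) + 8*log(2) + 3*exp(4)/2

The difference (3*exp(2*t)) - (4) = 3*exp(2*t) - 4 changes sign at t = -log(3)/2 + log(2) inside [0, 2], so split the integral there.
∫[0,-log(3)/2 + log(2)] (3*exp(2*t) - 4) dt = log(9/16) + 1/2; the area of that piece is -1/2 + log(16/9).
∫[-log(3)/2 + log(2),2] (3*exp(2*t) - 4) dt = -10 - 2*log(3) + 4*log(2) + 3*exp(4)/2.
Total area = (-1/2 + log(16/9)) + (-10 - 2*log(3) + 4*log(2) + 3*exp(4)/2) = -21/2 - 4*log(3) + 8*log(2) + 3*exp(4)/2.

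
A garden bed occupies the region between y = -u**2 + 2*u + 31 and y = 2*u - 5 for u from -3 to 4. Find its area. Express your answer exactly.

On [-3, 4], (-u**2 + 2*u + 31) - (2*u - 5) = -u**2 + 36 is ≥ 0 throughout, so the area is a single integral of |-u**2 + 36|.
∫[-3,4] (-u**2 + 36) du = 665/3.

665/3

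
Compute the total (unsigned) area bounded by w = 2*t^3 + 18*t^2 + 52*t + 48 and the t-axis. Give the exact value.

1

The curve meets the t-axis where 2*t^3 + 18*t^2 + 52*t + 48 = 0, i.e. 2*(t + 2)*(t + 3)*(t + 4) = 0, at t = -4, -3, -2.
On [-4, -3] the curve lies above the axis; ∫[-4,-3] (2*t^3 + 18*t^2 + 52*t + 48) dt = 1/2, giving area 1/2.
On [-3, -2] the curve lies below the axis; ∫[-3,-2] (2*t^3 + 18*t^2 + 52*t + 48) dt = -1/2, giving area 1/2.
Total area = 1/2 + 1/2 = 1.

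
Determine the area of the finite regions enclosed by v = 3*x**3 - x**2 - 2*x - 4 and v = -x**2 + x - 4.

3/2

Set the curves equal: 3*x**3 - x**2 - 2*x - 4 = -x**2 + x - 4, so 3*x**3 - 3*x = 0, which factors as 3*x*(x - 1)*(x + 1) = 0. The curves meet at x = -1, 0, 1.
On [-1, 0], v = 3*x**3 - x**2 - 2*x - 4 is on top; that piece has area ∫[-1,0] (3*x**3 - 3*x) dx = 3/4.
On [0, 1], v = -x**2 + x - 4 is on top; that piece has area ∫[0,1] (-(3*x**3 - 3*x)) dx = 3/4.
Total enclosed area = 3/4 + 3/4 = 3/2.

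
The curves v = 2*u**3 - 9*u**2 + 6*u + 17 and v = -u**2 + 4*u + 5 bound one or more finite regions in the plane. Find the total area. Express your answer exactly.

71/3

Set the curves equal: 2*u**3 - 9*u**2 + 6*u + 17 = -u**2 + 4*u + 5, so 2*u**3 - 8*u**2 + 2*u + 12 = 0, which factors as 2*(u - 3)*(u - 2)*(u + 1) = 0. The curves meet at u = -1, 2, 3.
On [-1, 2], v = 2*u**3 - 9*u**2 + 6*u + 17 is on top; that piece has area ∫[-1,2] (2*u**3 - 8*u**2 + 2*u + 12) du = 45/2.
On [2, 3], v = -u**2 + 4*u + 5 is on top; that piece has area ∫[2,3] (-(2*u**3 - 8*u**2 + 2*u + 12)) du = 7/6.
Total enclosed area = 45/2 + 7/6 = 71/3.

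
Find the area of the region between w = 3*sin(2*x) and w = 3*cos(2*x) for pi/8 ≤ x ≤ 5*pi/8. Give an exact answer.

3*sqrt(2)

On [pi/8, 5*pi/8], (3*sin(2*x)) - (3*cos(2*x)) = 3*sin(2*x) - 3*cos(2*x) is ≥ 0 throughout, so the area is a single integral of |3*sin(2*x) - 3*cos(2*x)|.
∫[pi/8,5*pi/8] (3*sin(2*x) - 3*cos(2*x)) dx = 3*sqrt(2).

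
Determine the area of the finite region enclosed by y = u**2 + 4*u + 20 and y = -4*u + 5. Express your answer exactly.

4/3

Set the curves equal: u**2 + 4*u + 20 = -4*u + 5, so u**2 + 8*u + 15 = 0, which factors as (u + 3)*(u + 5) = 0. The curves meet at u = -5, -3.
On [-5, -3], y = -4*u + 5 is on top; that piece has area ∫[-5,-3] (-(u**2 + 8*u + 15)) du = 4/3.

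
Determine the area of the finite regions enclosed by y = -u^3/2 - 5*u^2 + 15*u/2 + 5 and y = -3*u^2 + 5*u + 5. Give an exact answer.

Set the curves equal: -u^3/2 - 5*u^2 + 15*u/2 + 5 = -3*u^2 + 5*u + 5, so -u^3/2 - 2*u^2 + 5*u/2 = 0, which factors as -u*(u - 1)*(u + 5)/2 = 0. The curves meet at u = -5, 0, 1.
On [-5, 0], y = -3*u^2 + 5*u + 5 is on top; that piece has area ∫[-5,0] (-(-u^3/2 - 2*u^2 + 5*u/2)) du = 875/24.
On [0, 1], y = -u^3/2 - 5*u^2 + 15*u/2 + 5 is on top; that piece has area ∫[0,1] (-u^3/2 - 2*u^2 + 5*u/2) du = 11/24.
Total enclosed area = 875/24 + 11/24 = 443/12.

443/12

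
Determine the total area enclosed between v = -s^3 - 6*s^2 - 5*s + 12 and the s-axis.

131/4

The curve meets the s-axis where -s^3 - 6*s^2 - 5*s + 12 = 0, i.e. -(s - 1)*(s + 3)*(s + 4) = 0, at s = -4, -3, 1.
On [-4, -3] the curve lies below the axis; ∫[-4,-3] (-s^3 - 6*s^2 - 5*s + 12) ds = -3/4, giving area 3/4.
On [-3, 1] the curve lies above the axis; ∫[-3,1] (-s^3 - 6*s^2 - 5*s + 12) ds = 32, giving area 32.
Total area = 3/4 + 32 = 131/4.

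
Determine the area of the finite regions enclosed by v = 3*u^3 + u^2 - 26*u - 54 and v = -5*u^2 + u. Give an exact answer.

443/2

Set the curves equal: 3*u^3 + u^2 - 26*u - 54 = -5*u^2 + u, so 3*u^3 + 6*u^2 - 27*u - 54 = 0, which factors as 3*(u - 3)*(u + 2)*(u + 3) = 0. The curves meet at u = -3, -2, 3.
On [-3, -2], v = 3*u^3 + u^2 - 26*u - 54 is on top; that piece has area ∫[-3,-2] (3*u^3 + 6*u^2 - 27*u - 54) du = 11/4.
On [-2, 3], v = -5*u^2 + u is on top; that piece has area ∫[-2,3] (-(3*u^3 + 6*u^2 - 27*u - 54)) du = 875/4.
Total enclosed area = 11/4 + 875/4 = 443/2.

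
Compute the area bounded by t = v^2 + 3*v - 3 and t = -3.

Both boundary curves give t as a function of v, so integrate with respect to v. Setting them equal: v^2 + 3*v = 0, i.e. v*(v + 3) = 0, so they meet at v = -3, 0.
For v in [-3, 0], t = v^2 + 3*v - 3 is on the left; area = ∫[-3,0] (-(v^2 + 3*v)) dv = 9/2.

9/2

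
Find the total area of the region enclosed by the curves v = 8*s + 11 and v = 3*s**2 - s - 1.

Set the curves equal: 8*s + 11 = 3*s**2 - s - 1, so -3*s**2 + 9*s + 12 = 0, which factors as -3*(s - 4)*(s + 1) = 0. The curves meet at s = -1, 4.
On [-1, 4], v = 8*s + 11 is on top; that piece has area ∫[-1,4] (-3*s**2 + 9*s + 12) ds = 125/2.

125/2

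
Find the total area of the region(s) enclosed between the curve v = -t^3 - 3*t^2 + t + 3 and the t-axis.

8

The curve meets the t-axis where -t^3 - 3*t^2 + t + 3 = 0, i.e. -(t - 1)*(t + 1)*(t + 3) = 0, at t = -3, -1, 1.
On [-3, -1] the curve lies below the axis; ∫[-3,-1] (-t^3 - 3*t^2 + t + 3) dt = -4, giving area 4.
On [-1, 1] the curve lies above the axis; ∫[-1,1] (-t^3 - 3*t^2 + t + 3) dt = 4, giving area 4.
Total area = 4 + 4 = 8.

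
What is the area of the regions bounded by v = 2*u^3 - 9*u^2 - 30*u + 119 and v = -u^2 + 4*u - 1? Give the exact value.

Set the curves equal: 2*u^3 - 9*u^2 - 30*u + 119 = -u^2 + 4*u - 1, so 2*u^3 - 8*u^2 - 34*u + 120 = 0, which factors as 2*(u - 5)*(u - 3)*(u + 4) = 0. The curves meet at u = -4, 3, 5.
On [-4, 3], v = 2*u^3 - 9*u^2 - 30*u + 119 is on top; that piece has area ∫[-4,3] (2*u^3 - 8*u^2 - 34*u + 120) du = 3773/6.
On [3, 5], v = -u^2 + 4*u - 1 is on top; that piece has area ∫[3,5] (-(2*u^3 - 8*u^2 - 34*u + 120)) du = 64/3.
Total enclosed area = 3773/6 + 64/3 = 3901/6.

3901/6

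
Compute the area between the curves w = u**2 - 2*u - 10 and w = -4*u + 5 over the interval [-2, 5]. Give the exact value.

The difference (u**2 - 2*u - 10) - (-4*u + 5) = u**2 + 2*u - 15 changes sign at u = 3 inside [-2, 5], so split the integral there.
∫[-2,3] (u**2 + 2*u - 15) du = -175/3; the area of that piece is 175/3.
∫[3,5] (u**2 + 2*u - 15) du = 56/3.
Total area = 175/3 + 56/3 = 77.

77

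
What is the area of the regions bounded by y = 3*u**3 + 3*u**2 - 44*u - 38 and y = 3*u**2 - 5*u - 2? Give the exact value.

1221/4

Set the curves equal: 3*u**3 + 3*u**2 - 44*u - 38 = 3*u**2 - 5*u - 2, so 3*u**3 - 39*u - 36 = 0, which factors as 3*(u - 4)*(u + 1)*(u + 3) = 0. The curves meet at u = -3, -1, 4.
On [-3, -1], y = 3*u**3 + 3*u**2 - 44*u - 38 is on top; that piece has area ∫[-3,-1] (3*u**3 - 39*u - 36) du = 24.
On [-1, 4], y = 3*u**2 - 5*u - 2 is on top; that piece has area ∫[-1,4] (-(3*u**3 - 39*u - 36)) du = 1125/4.
Total enclosed area = 24 + 1125/4 = 1221/4.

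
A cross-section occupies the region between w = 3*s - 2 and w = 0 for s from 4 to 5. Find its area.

On [4, 5], (3*s - 2) - (0) = 3*s - 2 is ≥ 0 throughout, so the area is a single integral of |3*s - 2|.
∫[4,5] (3*s - 2) ds = 23/2.

23/2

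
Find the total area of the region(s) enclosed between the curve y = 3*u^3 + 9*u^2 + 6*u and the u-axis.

The curve meets the u-axis where 3*u^3 + 9*u^2 + 6*u = 0, i.e. 3*u*(u + 1)*(u + 2) = 0, at u = -2, -1, 0.
On [-2, -1] the curve lies above the axis; ∫[-2,-1] (3*u^3 + 9*u^2 + 6*u) du = 3/4, giving area 3/4.
On [-1, 0] the curve lies below the axis; ∫[-1,0] (3*u^3 + 9*u^2 + 6*u) du = -3/4, giving area 3/4.
Total area = 3/4 + 3/4 = 3/2.

3/2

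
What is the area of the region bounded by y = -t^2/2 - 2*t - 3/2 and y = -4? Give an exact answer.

Set the curves equal: -t^2/2 - 2*t - 3/2 = -4, so -t^2/2 - 2*t + 5/2 = 0, which factors as -(t - 1)*(t + 5)/2 = 0. The curves meet at t = -5, 1.
On [-5, 1], y = -t^2/2 - 2*t - 3/2 is on top; that piece has area ∫[-5,1] (-t^2/2 - 2*t + 5/2) dt = 18.

18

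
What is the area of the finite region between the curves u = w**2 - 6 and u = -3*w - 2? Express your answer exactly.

Both boundary curves give u as a function of w, so integrate with respect to w. Setting them equal: w**2 + 3*w - 4 = 0, i.e. (w - 1)*(w + 4) = 0, so they meet at w = -4, 1.
For w in [-4, 1], u = w**2 - 6 is on the left; area = ∫[-4,1] (-(w**2 + 3*w - 4)) dw = 125/6.

125/6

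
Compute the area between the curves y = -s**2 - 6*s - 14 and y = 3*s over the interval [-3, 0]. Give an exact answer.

89/6

The difference (-s**2 - 6*s - 14) - (3*s) = -s**2 - 9*s - 14 changes sign at s = -2 inside [-3, 0], so split the integral there.
∫[-3,-2] (-s**2 - 9*s - 14) ds = 13/6.
∫[-2,0] (-s**2 - 9*s - 14) ds = -38/3; the area of that piece is 38/3.
Total area = 13/6 + 38/3 = 89/6.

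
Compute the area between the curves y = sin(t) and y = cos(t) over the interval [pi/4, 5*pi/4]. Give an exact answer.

On [pi/4, 5*pi/4], (sin(t)) - (cos(t)) = sin(t) - cos(t) is ≥ 0 throughout, so the area is a single integral of |sin(t) - cos(t)|.
∫[pi/4,5*pi/4] (sin(t) - cos(t)) dt = 2*sqrt(2).

2*sqrt(2)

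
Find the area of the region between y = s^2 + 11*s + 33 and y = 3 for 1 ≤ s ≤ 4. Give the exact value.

387/2

On [1, 4], (s^2 + 11*s + 33) - (3) = s^2 + 11*s + 30 is ≥ 0 throughout, so the area is a single integral of |s^2 + 11*s + 30|.
∫[1,4] (s^2 + 11*s + 30) ds = 387/2.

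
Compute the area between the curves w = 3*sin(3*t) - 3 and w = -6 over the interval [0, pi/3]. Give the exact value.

2 + pi

On [0, pi/3], (3*sin(3*t) - 3) - (-6) = 3*sin(3*t) + 3 is ≥ 0 throughout, so the area is a single integral of |3*sin(3*t) + 3|.
∫[0,pi/3] (3*sin(3*t) + 3) dt = 2 + pi.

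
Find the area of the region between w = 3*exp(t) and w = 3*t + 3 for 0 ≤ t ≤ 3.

On [0, 3], (3*exp(t)) - (3*t + 3) = -3*t + 3*exp(t) - 3 is ≥ 0 throughout, so the area is a single integral of |-3*t + 3*exp(t) - 3|.
∫[0,3] (-3*t + 3*exp(t) - 3) dt = -51/2 + 3*exp(3).

-51/2 + 3*exp(3)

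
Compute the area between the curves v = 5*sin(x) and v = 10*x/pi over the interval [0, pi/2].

5 - 5*pi/4

On [0, pi/2], (5*sin(x)) - (10*x/pi) = -10*x/pi + 5*sin(x) is ≥ 0 throughout, so the area is a single integral of |-10*x/pi + 5*sin(x)|.
∫[0,pi/2] (-10*x/pi + 5*sin(x)) dx = 5 - 5*pi/4.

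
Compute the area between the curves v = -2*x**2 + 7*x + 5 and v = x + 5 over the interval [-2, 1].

The difference (-2*x**2 + 7*x + 5) - (x + 5) = -2*x**2 + 6*x changes sign at x = 0 inside [-2, 1], so split the integral there.
∫[-2,0] (-2*x**2 + 6*x) dx = -52/3; the area of that piece is 52/3.
∫[0,1] (-2*x**2 + 6*x) dx = 7/3.
Total area = 52/3 + 7/3 = 59/3.

59/3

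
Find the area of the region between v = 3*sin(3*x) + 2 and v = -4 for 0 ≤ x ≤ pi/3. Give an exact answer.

2 + 2*pi

On [0, pi/3], (3*sin(3*x) + 2) - (-4) = 3*sin(3*x) + 6 is ≥ 0 throughout, so the area is a single integral of |3*sin(3*x) + 6|.
∫[0,pi/3] (3*sin(3*x) + 6) dx = 2 + 2*pi.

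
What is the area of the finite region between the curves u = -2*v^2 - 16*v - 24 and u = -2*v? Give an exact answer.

Both boundary curves give u as a function of v, so integrate with respect to v. Setting them equal: -2*v^2 - 14*v - 24 = 0, i.e. -2*(v + 3)*(v + 4) = 0, so they meet at v = -4, -3.
For v in [-4, -3], u = -2*v^2 - 16*v - 24 is on the right; area = ∫[-4,-3] (-2*v^2 - 14*v - 24) dv = 1/3.

1/3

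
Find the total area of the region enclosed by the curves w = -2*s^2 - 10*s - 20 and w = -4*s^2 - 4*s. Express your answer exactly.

343/3

Set the curves equal: -2*s^2 - 10*s - 20 = -4*s^2 - 4*s, so 2*s^2 - 6*s - 20 = 0, which factors as 2*(s - 5)*(s + 2) = 0. The curves meet at s = -2, 5.
On [-2, 5], w = -4*s^2 - 4*s is on top; that piece has area ∫[-2,5] (-(2*s^2 - 6*s - 20)) ds = 343/3.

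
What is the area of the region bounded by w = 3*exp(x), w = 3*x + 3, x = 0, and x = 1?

-15/2 + 3*exp(1)

On [0, 1], (3*exp(x)) - (3*x + 3) = -3*x + 3*exp(x) - 3 is ≥ 0 throughout, so the area is a single integral of |-3*x + 3*exp(x) - 3|.
∫[0,1] (-3*x + 3*exp(x) - 3) dx = -15/2 + 3*exp(1).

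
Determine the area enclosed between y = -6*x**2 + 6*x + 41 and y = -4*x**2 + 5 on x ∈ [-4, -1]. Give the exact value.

The difference (-6*x**2 + 6*x + 41) - (-4*x**2 + 5) = -2*x**2 + 6*x + 36 changes sign at x = -3 inside [-4, -1], so split the integral there.
∫[-4,-3] (-2*x**2 + 6*x + 36) dx = -29/3; the area of that piece is 29/3.
∫[-3,-1] (-2*x**2 + 6*x + 36) dx = 92/3.
Total area = 29/3 + 92/3 = 121/3.

121/3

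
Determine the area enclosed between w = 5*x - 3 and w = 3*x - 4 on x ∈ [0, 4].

On [0, 4], (5*x - 3) - (3*x - 4) = 2*x + 1 is ≥ 0 throughout, so the area is a single integral of |2*x + 1|.
∫[0,4] (2*x + 1) dx = 20.

20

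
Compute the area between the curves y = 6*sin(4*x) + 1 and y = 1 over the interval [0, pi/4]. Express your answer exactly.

On [0, pi/4], (6*sin(4*x) + 1) - (1) = 6*sin(4*x) is ≥ 0 throughout, so the area is a single integral of |6*sin(4*x)|.
∫[0,pi/4] (6*sin(4*x)) dx = 3.

3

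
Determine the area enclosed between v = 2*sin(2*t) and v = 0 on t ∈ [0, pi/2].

On [0, pi/2], (2*sin(2*t)) - (0) = 2*sin(2*t) is ≥ 0 throughout, so the area is a single integral of |2*sin(2*t)|.
∫[0,pi/2] (2*sin(2*t)) dt = 2.

2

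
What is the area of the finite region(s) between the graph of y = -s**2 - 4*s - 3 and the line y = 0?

4/3

The curve meets the s-axis where -s**2 - 4*s - 3 = 0, i.e. -(s + 1)*(s + 3) = 0, at s = -3, -1.
On [-3, -1] the curve lies above the axis; ∫[-3,-1] (-s**2 - 4*s - 3) ds = 4/3, giving area 4/3.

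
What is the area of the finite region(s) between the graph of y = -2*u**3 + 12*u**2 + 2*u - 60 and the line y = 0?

407/2

The curve meets the u-axis where -2*u**3 + 12*u**2 + 2*u - 60 = 0, i.e. -2*(u - 5)*(u - 3)*(u + 2) = 0, at u = -2, 3, 5.
On [-2, 3] the curve lies below the axis; ∫[-2,3] (-2*u**3 + 12*u**2 + 2*u - 60) du = -375/2, giving area 375/2.
On [3, 5] the curve lies above the axis; ∫[3,5] (-2*u**3 + 12*u**2 + 2*u - 60) du = 16, giving area 16.
Total area = 375/2 + 16 = 407/2.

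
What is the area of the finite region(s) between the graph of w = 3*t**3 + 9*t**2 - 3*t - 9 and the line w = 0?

The curve meets the t-axis where 3*t**3 + 9*t**2 - 3*t - 9 = 0, i.e. 3*(t - 1)*(t + 1)*(t + 3) = 0, at t = -3, -1, 1.
On [-3, -1] the curve lies above the axis; ∫[-3,-1] (3*t**3 + 9*t**2 - 3*t - 9) dt = 12, giving area 12.
On [-1, 1] the curve lies below the axis; ∫[-1,1] (3*t**3 + 9*t**2 - 3*t - 9) dt = -12, giving area 12.
Total area = 12 + 12 = 24.

24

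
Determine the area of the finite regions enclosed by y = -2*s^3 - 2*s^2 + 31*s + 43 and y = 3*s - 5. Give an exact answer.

1741/6

Set the curves equal: -2*s^3 - 2*s^2 + 31*s + 43 = 3*s - 5, so -2*s^3 - 2*s^2 + 28*s + 48 = 0, which factors as -2*(s - 4)*(s + 2)*(s + 3) = 0. The curves meet at s = -3, -2, 4.
On [-3, -2], y = 3*s - 5 is on top; that piece has area ∫[-3,-2] (-(-2*s^3 - 2*s^2 + 28*s + 48)) ds = 13/6.
On [-2, 4], y = -2*s^3 - 2*s^2 + 31*s + 43 is on top; that piece has area ∫[-2,4] (-2*s^3 - 2*s^2 + 28*s + 48) ds = 288.
Total enclosed area = 13/6 + 288 = 1741/6.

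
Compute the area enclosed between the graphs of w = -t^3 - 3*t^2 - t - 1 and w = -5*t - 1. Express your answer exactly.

Set the curves equal: -t^3 - 3*t^2 - t - 1 = -5*t - 1, so -t^3 - 3*t^2 + 4*t = 0, which factors as -t*(t - 1)*(t + 4) = 0. The curves meet at t = -4, 0, 1.
On [-4, 0], w = -5*t - 1 is on top; that piece has area ∫[-4,0] (-(-t^3 - 3*t^2 + 4*t)) dt = 32.
On [0, 1], w = -t^3 - 3*t^2 - t - 1 is on top; that piece has area ∫[0,1] (-t^3 - 3*t^2 + 4*t) dt = 3/4.
Total enclosed area = 32 + 3/4 = 131/4.

131/4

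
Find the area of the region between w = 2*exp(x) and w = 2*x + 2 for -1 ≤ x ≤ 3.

-16 - 2*exp(-1) + 2*exp(3)

On [-1, 3], (2*exp(x)) - (2*x + 2) = -2*x + 2*exp(x) - 2 is ≥ 0 throughout, so the area is a single integral of |-2*x + 2*exp(x) - 2|.
∫[-1,3] (-2*x + 2*exp(x) - 2) dx = -16 - 2*exp(-1) + 2*exp(3).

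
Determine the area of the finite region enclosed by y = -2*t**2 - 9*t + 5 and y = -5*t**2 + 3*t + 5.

32

Set the curves equal: -2*t**2 - 9*t + 5 = -5*t**2 + 3*t + 5, so 3*t**2 - 12*t = 0, which factors as 3*t*(t - 4) = 0. The curves meet at t = 0, 4.
On [0, 4], y = -5*t**2 + 3*t + 5 is on top; that piece has area ∫[0,4] (-(3*t**2 - 12*t)) dt = 32.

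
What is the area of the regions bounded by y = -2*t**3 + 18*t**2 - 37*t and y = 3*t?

Set the curves equal: -2*t**3 + 18*t**2 - 37*t = 3*t, so -2*t**3 + 18*t**2 - 40*t = 0, which factors as -2*t*(t - 5)*(t - 4) = 0. The curves meet at t = 0, 4, 5.
On [0, 4], y = 3*t is on top; that piece has area ∫[0,4] (-(-2*t**3 + 18*t**2 - 40*t)) dt = 64.
On [4, 5], y = -2*t**3 + 18*t**2 - 37*t is on top; that piece has area ∫[4,5] (-2*t**3 + 18*t**2 - 40*t) dt = 3/2.
Total enclosed area = 64 + 3/2 = 131/2.

131/2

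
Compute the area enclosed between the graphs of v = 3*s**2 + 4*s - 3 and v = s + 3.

Set the curves equal: 3*s**2 + 4*s - 3 = s + 3, so 3*s**2 + 3*s - 6 = 0, which factors as 3*(s - 1)*(s + 2) = 0. The curves meet at s = -2, 1.
On [-2, 1], v = s + 3 is on top; that piece has area ∫[-2,1] (-(3*s**2 + 3*s - 6)) ds = 27/2.

27/2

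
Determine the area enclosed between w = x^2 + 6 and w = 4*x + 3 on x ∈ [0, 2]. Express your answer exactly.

2

The difference (x^2 + 6) - (4*x + 3) = x^2 - 4*x + 3 changes sign at x = 1 inside [0, 2], so split the integral there.
∫[0,1] (x^2 - 4*x + 3) dx = 4/3.
∫[1,2] (x^2 - 4*x + 3) dx = -2/3; the area of that piece is 2/3.
Total area = 4/3 + 2/3 = 2.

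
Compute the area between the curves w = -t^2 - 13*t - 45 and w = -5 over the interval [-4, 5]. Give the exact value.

On [-4, 5], (-t^2 - 13*t - 45) - (-5) = -t^2 - 13*t - 40 is ≤ 0 throughout, so the area is a single integral of |-t^2 - 13*t - 40|.
∫[-4,5] (-t^2 - 13*t - 40) dt = -963/2; the area of that piece is 963/2.

963/2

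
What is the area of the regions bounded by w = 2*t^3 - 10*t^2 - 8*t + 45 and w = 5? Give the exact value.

Set the curves equal: 2*t^3 - 10*t^2 - 8*t + 45 = 5, so 2*t^3 - 10*t^2 - 8*t + 40 = 0, which factors as 2*(t - 5)*(t - 2)*(t + 2) = 0. The curves meet at t = -2, 2, 5.
On [-2, 2], w = 2*t^3 - 10*t^2 - 8*t + 45 is on top; that piece has area ∫[-2,2] (2*t^3 - 10*t^2 - 8*t + 40) dt = 320/3.
On [2, 5], w = 5 is on top; that piece has area ∫[2,5] (-(2*t^3 - 10*t^2 - 8*t + 40)) dt = 99/2.
Total enclosed area = 320/3 + 99/2 = 937/6.

937/6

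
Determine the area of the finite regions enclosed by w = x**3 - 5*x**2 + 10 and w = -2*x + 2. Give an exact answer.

Set the curves equal: x**3 - 5*x**2 + 10 = -2*x + 2, so x**3 - 5*x**2 + 2*x + 8 = 0, which factors as (x - 4)*(x - 2)*(x + 1) = 0. The curves meet at x = -1, 2, 4.
On [-1, 2], w = x**3 - 5*x**2 + 10 is on top; that piece has area ∫[-1,2] (x**3 - 5*x**2 + 2*x + 8) dx = 63/4.
On [2, 4], w = -2*x + 2 is on top; that piece has area ∫[2,4] (-(x**3 - 5*x**2 + 2*x + 8)) dx = 16/3.
Total enclosed area = 63/4 + 16/3 = 253/12.

253/12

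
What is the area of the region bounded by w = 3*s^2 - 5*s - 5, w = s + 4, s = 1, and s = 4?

The difference (3*s^2 - 5*s - 5) - (s + 4) = 3*s^2 - 6*s - 9 changes sign at s = 3 inside [1, 4], so split the integral there.
∫[1,3] (3*s^2 - 6*s - 9) ds = -16; the area of that piece is 16.
∫[3,4] (3*s^2 - 6*s - 9) ds = 7.
Total area = 16 + 7 = 23.

23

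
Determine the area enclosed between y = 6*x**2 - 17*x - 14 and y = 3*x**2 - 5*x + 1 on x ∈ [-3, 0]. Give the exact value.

The difference (6*x**2 - 17*x - 14) - (3*x**2 - 5*x + 1) = 3*x**2 - 12*x - 15 changes sign at x = -1 inside [-3, 0], so split the integral there.
∫[-3,-1] (3*x**2 - 12*x - 15) dx = 44.
∫[-1,0] (3*x**2 - 12*x - 15) dx = -8; the area of that piece is 8.
Total area = 44 + 8 = 52.

52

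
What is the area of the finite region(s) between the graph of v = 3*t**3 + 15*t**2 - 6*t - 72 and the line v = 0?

443/2

The curve meets the t-axis where 3*t**3 + 15*t**2 - 6*t - 72 = 0, i.e. 3*(t - 2)*(t + 3)*(t + 4) = 0, at t = -4, -3, 2.
On [-4, -3] the curve lies above the axis; ∫[-4,-3] (3*t**3 + 15*t**2 - 6*t - 72) dt = 11/4, giving area 11/4.
On [-3, 2] the curve lies below the axis; ∫[-3,2] (3*t**3 + 15*t**2 - 6*t - 72) dt = -875/4, giving area 875/4.
Total area = 11/4 + 875/4 = 443/2.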